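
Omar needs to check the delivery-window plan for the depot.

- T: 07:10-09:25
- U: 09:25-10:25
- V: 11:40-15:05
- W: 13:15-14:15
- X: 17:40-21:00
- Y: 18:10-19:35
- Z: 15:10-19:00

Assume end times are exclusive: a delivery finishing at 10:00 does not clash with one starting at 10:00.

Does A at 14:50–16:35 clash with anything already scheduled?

Yes — it overlaps V, Z

T: ends 09:25 at or before A starts 14:50 → clear.
U: ends 10:25 at or before A starts 14:50 → clear.
V: starts 11:40 before A ends 16:35, and ends 15:05 after A starts 14:50 → overlap.
W: ends 14:15 at or before A starts 14:50 → clear.
Z: starts 15:10 before A ends 16:35, and ends 19:00 after A starts 14:50 → overlap.
X: starts 17:40 at or after A ends 16:35 → clear.
Y: starts 18:10 at or after A ends 16:35 → clear.
A overlaps V, Z.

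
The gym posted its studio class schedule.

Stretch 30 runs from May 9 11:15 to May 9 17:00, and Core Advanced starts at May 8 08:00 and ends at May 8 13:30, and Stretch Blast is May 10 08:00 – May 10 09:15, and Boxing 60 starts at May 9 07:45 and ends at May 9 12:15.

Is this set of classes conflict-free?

No

Sorted by start: Core Advanced, Boxing 60, Stretch 30, Stretch Blast.
Boxing 60 starts after Core Advanced ends, so Core Advanced has no further overlaps.
Stretch 30 starts before Boxing 60 ends → Boxing 60 and Stretch 30 overlap.
That's a conflict, so the schedule is not conflict-free.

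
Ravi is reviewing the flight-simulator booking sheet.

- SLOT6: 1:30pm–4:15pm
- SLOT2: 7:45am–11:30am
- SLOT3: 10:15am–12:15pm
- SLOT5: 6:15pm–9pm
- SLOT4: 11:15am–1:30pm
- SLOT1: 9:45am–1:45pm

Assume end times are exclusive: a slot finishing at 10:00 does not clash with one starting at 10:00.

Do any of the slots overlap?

Yes

Sorted by start: SLOT2, SLOT1, SLOT3, SLOT4, SLOT6, SLOT5.
SLOT1 starts before SLOT2 ends → SLOT2 and SLOT1 overlap.
That's a conflict, so the schedule is not conflict-free.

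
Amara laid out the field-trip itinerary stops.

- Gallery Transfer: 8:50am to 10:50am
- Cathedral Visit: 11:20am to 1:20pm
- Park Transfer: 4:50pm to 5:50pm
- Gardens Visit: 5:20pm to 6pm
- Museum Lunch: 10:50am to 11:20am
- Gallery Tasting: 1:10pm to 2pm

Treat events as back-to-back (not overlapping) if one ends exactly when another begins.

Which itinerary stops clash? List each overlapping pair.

Cathedral Visit & Gallery Tasting, Gardens Visit & Park Transfer

Two intervals overlap when each starts before the other ends.
Sorted by start: Gallery Transfer, Museum Lunch, Cathedral Visit, Gallery Tasting, Park Transfer, Gardens Visit.
Museum Lunch starts exactly when Gallery Transfer ends (back-to-back, no overlap), so Gallery Transfer has no further overlaps.
Cathedral Visit starts exactly when Museum Lunch ends (back-to-back, no overlap), so Museum Lunch has no further overlaps.
Gallery Tasting starts before Cathedral Visit ends → Cathedral Visit and Gallery Tasting overlap.
Park Transfer starts after Cathedral Visit ends, so Cathedral Visit has no further overlaps.
Park Transfer starts after Gallery Tasting ends, so Gallery Tasting has no further overlaps.
Gardens Visit starts before Park Transfer ends → Park Transfer and Gardens Visit overlap.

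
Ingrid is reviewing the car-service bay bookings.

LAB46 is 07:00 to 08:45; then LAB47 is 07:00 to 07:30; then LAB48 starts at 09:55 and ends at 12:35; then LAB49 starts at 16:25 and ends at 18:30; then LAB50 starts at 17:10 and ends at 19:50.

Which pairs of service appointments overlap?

Two intervals overlap when each starts before the other ends.
Sorted by start: LAB46, LAB47, LAB48, LAB49, LAB50.
LAB47 starts before LAB46 ends → LAB46 and LAB47 overlap.
LAB48 starts after LAB46 ends; LAB46 is clear from here.
LAB48 starts after LAB47 ends; LAB47 is clear from here.
LAB49 starts after LAB48 ends; LAB48 is clear from here.
LAB50 starts before LAB49 ends → LAB49 and LAB50 overlap.

LAB46 & LAB47, LAB49 & LAB50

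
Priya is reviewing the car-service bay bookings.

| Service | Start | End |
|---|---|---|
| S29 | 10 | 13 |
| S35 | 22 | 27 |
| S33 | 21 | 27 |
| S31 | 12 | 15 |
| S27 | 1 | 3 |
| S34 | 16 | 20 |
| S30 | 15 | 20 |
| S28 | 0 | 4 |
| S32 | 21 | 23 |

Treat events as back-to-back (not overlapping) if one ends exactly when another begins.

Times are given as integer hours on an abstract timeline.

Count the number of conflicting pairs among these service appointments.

Check each pair: they overlap iff neither finishes before the other starts.
Sorted by start: S28, S27, S29, S31, S30, S34, S32, S33, S35.
S27 starts before S28 ends → S28 and S27 overlap.
S29 starts after S28 ends; S28 is clear from here.
S29 starts after S27 ends; S27 is clear from here.
S31 starts before S29 ends → S29 and S31 overlap.
S30 starts after S29 ends; S29 is clear from here.
S30 starts exactly when S31 ends (back-to-back, no overlap); S31 is clear from here.
S34 starts before S30 ends → S30 and S34 overlap.
S32 starts after S30 ends; S30 is clear from here.
S32 starts after S34 ends; S34 is clear from here.
S33 starts before S32 ends → S32 and S33 overlap.
S35 starts before S32 ends → S32 and S35 overlap.
S35 starts before S33 ends → S33 and S35 overlap.
Overlapping pairs: S27 & S28, S29 & S31, S30 & S34, S32 & S33, S32 & S35, S33 & S35 — 6 in total.

6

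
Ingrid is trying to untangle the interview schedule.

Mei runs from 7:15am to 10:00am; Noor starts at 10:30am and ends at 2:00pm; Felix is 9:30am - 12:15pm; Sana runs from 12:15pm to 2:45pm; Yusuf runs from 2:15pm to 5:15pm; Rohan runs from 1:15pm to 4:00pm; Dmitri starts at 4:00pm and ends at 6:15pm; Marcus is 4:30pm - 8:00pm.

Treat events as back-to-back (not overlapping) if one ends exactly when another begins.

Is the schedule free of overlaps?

No

Sorted by start: Mei, Felix, Noor, Sana, Rohan, Yusuf, Dmitri, Marcus.
Felix starts before Mei ends → Mei and Felix overlap.
That's a conflict, so the schedule is not conflict-free.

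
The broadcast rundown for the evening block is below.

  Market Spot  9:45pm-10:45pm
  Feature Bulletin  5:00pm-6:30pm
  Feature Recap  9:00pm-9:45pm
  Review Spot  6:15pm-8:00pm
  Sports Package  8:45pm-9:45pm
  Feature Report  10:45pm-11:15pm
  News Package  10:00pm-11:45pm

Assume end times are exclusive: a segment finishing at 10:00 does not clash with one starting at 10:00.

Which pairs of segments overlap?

Feature Bulletin & Review Spot, Feature Recap & Sports Package, Feature Report & News Package, Market Spot & News Package

Check each pair: they overlap iff neither finishes before the other starts.
Sorted by start: Feature Bulletin, Review Spot, Sports Package, Feature Recap, Market Spot, News Package, Feature Report.
Review Spot starts before Feature Bulletin ends → Feature Bulletin and Review Spot overlap.
Sports Package starts after Feature Bulletin ends — done with Feature Bulletin.
Sports Package starts after Review Spot ends — done with Review Spot.
Feature Recap starts before Sports Package ends → Sports Package and Feature Recap overlap.
Market Spot starts exactly when Sports Package ends (back-to-back, no overlap) — done with Sports Package.
Market Spot starts exactly when Feature Recap ends (back-to-back, no overlap) — done with Feature Recap.
News Package starts before Market Spot ends → Market Spot and News Package overlap.
Feature Report starts exactly when Market Spot ends (back-to-back, no overlap).
Feature Report starts before News Package ends → News Package and Feature Report overlap.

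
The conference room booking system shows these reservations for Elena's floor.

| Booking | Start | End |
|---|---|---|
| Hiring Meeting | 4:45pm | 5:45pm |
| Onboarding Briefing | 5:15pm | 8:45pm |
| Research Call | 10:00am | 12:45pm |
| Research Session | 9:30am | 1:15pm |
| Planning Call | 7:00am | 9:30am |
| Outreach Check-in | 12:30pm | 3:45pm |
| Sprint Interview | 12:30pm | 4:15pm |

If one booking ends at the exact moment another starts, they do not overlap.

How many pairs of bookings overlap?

Sorted by start: Planning Call, Research Session, Research Call, Sprint Interview, Outreach Check-in, Hiring Meeting, Onboarding Briefing.
Research Session starts exactly when Planning Call ends (back-to-back, no overlap) — done with Planning Call.
Research Call starts before Research Session ends → Research Session and Research Call overlap.
Sprint Interview starts before Research Session ends → Research Session and Sprint Interview overlap.
Outreach Check-in starts before Research Session ends → Research Session and Outreach Check-in overlap.
Hiring Meeting starts after Research Session ends — done with Research Session.
Sprint Interview starts before Research Call ends → Research Call and Sprint Interview overlap.
Outreach Check-in starts before Research Call ends → Research Call and Outreach Check-in overlap.
Hiring Meeting starts after Research Call ends — done with Research Call.
Outreach Check-in starts before Sprint Interview ends → Sprint Interview and Outreach Check-in overlap.
Hiring Meeting starts after Sprint Interview ends — done with Sprint Interview.
Hiring Meeting starts after Outreach Check-in ends — done with Outreach Check-in.
Onboarding Briefing starts before Hiring Meeting ends → Hiring Meeting and Onboarding Briefing overlap.
Overlapping pairs: Hiring Meeting & Onboarding Briefing, Outreach Check-in & Research Call, Outreach Check-in & Research Session, Outreach Check-in & Sprint Interview, Research Call & Research Session, Research Call & Sprint Interview, Research Session & Sprint Interview — 7 in total.

7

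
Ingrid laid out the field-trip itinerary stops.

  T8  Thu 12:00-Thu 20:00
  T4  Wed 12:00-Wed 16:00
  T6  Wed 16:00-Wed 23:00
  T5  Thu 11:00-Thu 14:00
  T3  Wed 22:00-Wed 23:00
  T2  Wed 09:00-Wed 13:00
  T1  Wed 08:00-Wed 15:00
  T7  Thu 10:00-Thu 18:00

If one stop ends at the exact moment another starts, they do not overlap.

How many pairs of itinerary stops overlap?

Two intervals overlap when each starts before the other ends.
Sorted by start: T1, T2, T4, T6, T3, T7, T5, T8.
T2 starts before T1 ends → T1 and T2 overlap.
T4 starts before T1 ends → T1 and T4 overlap.
T6 starts after T1 ends; T1 is clear from here.
T4 starts before T2 ends → T2 and T4 overlap.
T6 starts after T2 ends; T2 is clear from here.
T6 starts exactly when T4 ends (back-to-back, no overlap); T4 is clear from here.
T3 starts before T6 ends → T6 and T3 overlap.
T7 starts after T6 ends; T6 is clear from here.
T7 starts after T3 ends; T3 is clear from here.
T5 starts before T7 ends → T7 and T5 overlap.
T8 starts before T7 ends → T7 and T8 overlap.
T8 starts before T5 ends → T5 and T8 overlap.
Overlapping pairs: T1 & T2, T1 & T4, T2 & T4, T3 & T6, T5 & T7, T5 & T8, T7 & T8 — 7 in total.

7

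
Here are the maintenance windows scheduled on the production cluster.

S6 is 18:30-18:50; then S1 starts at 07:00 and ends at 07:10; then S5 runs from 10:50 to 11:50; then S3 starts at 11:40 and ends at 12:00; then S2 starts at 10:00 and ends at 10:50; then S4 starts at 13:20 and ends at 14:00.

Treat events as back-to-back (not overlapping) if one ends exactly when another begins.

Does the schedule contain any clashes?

Sorted by start: S1, S2, S5, S3, S4, S6.
S2 starts after S1 ends, so S1 has no further overlaps.
S5 starts exactly when S2 ends (back-to-back, no overlap), so S2 has no further overlaps.
S3 starts before S5 ends → S5 and S3 overlap.
That's a conflict, so the schedule is not conflict-free.

Yes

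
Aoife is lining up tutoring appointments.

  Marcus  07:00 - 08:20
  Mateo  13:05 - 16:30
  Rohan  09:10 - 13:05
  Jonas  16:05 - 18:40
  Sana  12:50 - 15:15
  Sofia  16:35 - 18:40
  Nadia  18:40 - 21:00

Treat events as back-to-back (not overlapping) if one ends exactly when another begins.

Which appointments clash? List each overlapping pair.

Two intervals overlap when each starts before the other ends.
Sorted by start: Marcus, Rohan, Sana, Mateo, Jonas, Sofia, Nadia.
Rohan starts after Marcus ends; Marcus is clear from here.
Sana starts before Rohan ends → Rohan and Sana overlap.
Mateo starts exactly when Rohan ends (back-to-back, no overlap); Rohan is clear from here.
Mateo starts before Sana ends → Sana and Mateo overlap.
Jonas starts after Sana ends; Sana is clear from here.
Jonas starts before Mateo ends → Mateo and Jonas overlap.
Sofia starts after Mateo ends; Mateo is clear from here.
Sofia starts before Jonas ends → Jonas and Sofia overlap.
Nadia starts exactly when Jonas ends (back-to-back, no overlap).
Nadia starts exactly when Sofia ends (back-to-back, no overlap).

Jonas & Mateo, Jonas & Sofia, Mateo & Sana, Rohan & Sana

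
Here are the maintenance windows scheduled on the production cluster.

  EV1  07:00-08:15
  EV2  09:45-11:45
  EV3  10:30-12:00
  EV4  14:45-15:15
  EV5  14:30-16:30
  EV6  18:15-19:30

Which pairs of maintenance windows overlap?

Sorted by start: EV1, EV2, EV3, EV5, EV4, EV6.
EV2 starts after EV1 ends — done with EV1.
EV3 starts before EV2 ends → EV2 and EV3 overlap.
EV5 starts after EV2 ends — done with EV2.
EV5 starts after EV3 ends — done with EV3.
EV4 starts before EV5 ends → EV5 and EV4 overlap.
EV6 starts after EV5 ends.
EV6 starts after EV4 ends.

EV2 & EV3, EV4 & EV5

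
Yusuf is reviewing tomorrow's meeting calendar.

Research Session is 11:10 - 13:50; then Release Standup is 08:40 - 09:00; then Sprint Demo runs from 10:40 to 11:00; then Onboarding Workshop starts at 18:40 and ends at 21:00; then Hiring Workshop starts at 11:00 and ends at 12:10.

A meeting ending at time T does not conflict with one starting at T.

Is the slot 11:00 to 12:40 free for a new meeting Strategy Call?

Release Standup: ends 09:00 at or before Strategy Call starts 11:00 → clear.
Sprint Demo: ends 11:00 at or before Strategy Call starts 11:00 → clear.
Hiring Workshop: starts 11:00 before Strategy Call ends 12:40, and ends 12:10 after Strategy Call starts 11:00 → overlap.
Research Session: starts 11:10 before Strategy Call ends 12:40, and ends 13:50 after Strategy Call starts 11:00 → overlap.
Onboarding Workshop: starts 18:40 at or after Strategy Call ends 12:40 → clear.
Strategy Call overlaps Research Session, Hiring Workshop.

No — it overlaps Hiring Workshop, Research Session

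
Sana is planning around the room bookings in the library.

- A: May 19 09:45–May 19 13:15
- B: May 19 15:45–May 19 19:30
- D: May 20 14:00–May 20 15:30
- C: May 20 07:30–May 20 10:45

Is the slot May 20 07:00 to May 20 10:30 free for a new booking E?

A: ends May 19 13:15 at or before E starts May 20 07:00 → clear.
B: ends May 19 19:30 at or before E starts May 20 07:00 → clear.
C: starts May 20 07:30 before E ends May 20 10:30, and ends May 20 10:45 after E starts May 20 07:00 → overlap.
D: starts May 20 14:00 at or after E ends May 20 10:30 → clear.
E overlaps C.

No — it overlaps C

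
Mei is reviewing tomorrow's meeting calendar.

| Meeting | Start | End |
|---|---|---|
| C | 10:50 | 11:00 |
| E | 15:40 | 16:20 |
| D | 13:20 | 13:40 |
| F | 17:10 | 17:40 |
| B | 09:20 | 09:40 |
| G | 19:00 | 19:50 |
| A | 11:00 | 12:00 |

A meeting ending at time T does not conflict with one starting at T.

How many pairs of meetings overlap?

Sorted by start: B, C, A, D, E, F, G.
C starts after B ends — done with B.
A starts exactly when C ends (back-to-back, no overlap) — done with C.
D starts after A ends — done with A.
E starts after D ends — done with D.
F starts after E ends — done with E.
G starts after F ends.
No pair overlaps.

0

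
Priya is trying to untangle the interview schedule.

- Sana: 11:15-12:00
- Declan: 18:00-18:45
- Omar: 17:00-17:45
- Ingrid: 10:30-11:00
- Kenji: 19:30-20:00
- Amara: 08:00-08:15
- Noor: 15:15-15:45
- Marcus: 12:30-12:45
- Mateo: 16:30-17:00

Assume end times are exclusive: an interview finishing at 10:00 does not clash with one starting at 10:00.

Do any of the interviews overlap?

No

Sorted by start: Amara, Ingrid, Sana, Marcus, Noor, Mateo, Omar, Declan, Kenji.
Ingrid starts after Amara ends, so nothing later overlaps Amara either.
Sana starts after Ingrid ends, so nothing later overlaps Ingrid either.
Marcus starts after Sana ends, so nothing later overlaps Sana either.
Noor starts after Marcus ends, so nothing later overlaps Marcus either.
Mateo starts after Noor ends, so nothing later overlaps Noor either.
Omar starts exactly when Mateo ends (back-to-back, no overlap), so nothing later overlaps Mateo either.
Declan starts after Omar ends, so nothing later overlaps Omar either.
Kenji starts after Declan ends.
Every pair is clear; the schedule has no overlaps.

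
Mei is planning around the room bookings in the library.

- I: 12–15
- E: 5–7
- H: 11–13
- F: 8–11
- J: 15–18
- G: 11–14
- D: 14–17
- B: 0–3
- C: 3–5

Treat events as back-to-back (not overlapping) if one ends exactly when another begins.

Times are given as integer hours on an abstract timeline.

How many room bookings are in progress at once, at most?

Sweep the timeline, counting +1 at each start and −1 at each end (ends before starts at a tie):
0 start B → 1
3 end B → 0
3 start C → 1
5 end C → 0
5 start E → 1
7 end E → 0
8 start F → 1
11 end F → 0
11 start G → 1
11 start H → 2
12 start I → 3
13 end H → 2
14 end G → 1
14 start D → 2
15 end I → 1
15 start J → 2
17 end D → 1
18 end J → 0
Peak is 3, at 12 (G, H, I).

3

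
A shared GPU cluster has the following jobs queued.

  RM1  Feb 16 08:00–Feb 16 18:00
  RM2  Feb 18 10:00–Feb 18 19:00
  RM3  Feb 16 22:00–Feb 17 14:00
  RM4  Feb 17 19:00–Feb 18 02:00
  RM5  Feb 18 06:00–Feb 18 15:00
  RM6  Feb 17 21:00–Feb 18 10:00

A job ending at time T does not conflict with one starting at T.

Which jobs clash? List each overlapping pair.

Sorted by start: RM1, RM3, RM4, RM6, RM5, RM2.
RM3 starts after RM1 ends — done with RM1.
RM4 starts after RM3 ends — done with RM3.
RM6 starts before RM4 ends → RM4 and RM6 overlap.
RM5 starts after RM4 ends — done with RM4.
RM5 starts before RM6 ends → RM6 and RM5 overlap.
RM2 starts exactly when RM6 ends (back-to-back, no overlap).
RM2 starts before RM5 ends → RM5 and RM2 overlap.

RM2 & RM5, RM4 & RM6, RM5 & RM6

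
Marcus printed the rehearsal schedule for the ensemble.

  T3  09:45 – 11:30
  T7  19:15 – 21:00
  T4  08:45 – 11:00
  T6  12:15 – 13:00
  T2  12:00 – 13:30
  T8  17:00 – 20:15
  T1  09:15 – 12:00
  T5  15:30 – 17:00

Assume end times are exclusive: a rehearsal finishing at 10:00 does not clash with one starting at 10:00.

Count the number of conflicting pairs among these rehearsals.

Sorted by start: T4, T1, T3, T2, T6, T5, T8, T7.
T1 starts before T4 ends → T4 and T1 overlap.
T3 starts before T4 ends → T4 and T3 overlap.
T2 starts after T4 ends, so nothing later overlaps T4 either.
T3 starts before T1 ends → T1 and T3 overlap.
T2 starts exactly when T1 ends (back-to-back, no overlap), so nothing later overlaps T1 either.
T2 starts after T3 ends, so nothing later overlaps T3 either.
T6 starts before T2 ends → T2 and T6 overlap.
T5 starts after T2 ends, so nothing later overlaps T2 either.
T5 starts after T6 ends, so nothing later overlaps T6 either.
T8 starts exactly when T5 ends (back-to-back, no overlap), so nothing later overlaps T5 either.
T7 starts before T8 ends → T8 and T7 overlap.
Overlapping pairs: T1 & T3, T1 & T4, T2 & T6, T3 & T4, T7 & T8 — 5 in total.

5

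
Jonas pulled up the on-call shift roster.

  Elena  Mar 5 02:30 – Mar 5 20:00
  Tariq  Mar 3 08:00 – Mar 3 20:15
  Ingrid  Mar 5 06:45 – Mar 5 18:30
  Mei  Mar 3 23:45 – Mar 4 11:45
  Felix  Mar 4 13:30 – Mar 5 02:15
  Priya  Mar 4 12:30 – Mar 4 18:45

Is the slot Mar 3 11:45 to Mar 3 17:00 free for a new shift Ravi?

Tariq: starts Mar 3 08:00 before Ravi ends Mar 3 17:00, and ends Mar 3 20:15 after Ravi starts Mar 3 11:45 → overlap.
Mei: starts Mar 3 23:45 at or after Ravi ends Mar 3 17:00 → clear.
Priya: starts Mar 4 12:30 at or after Ravi ends Mar 3 17:00 → clear.
Felix: starts Mar 4 13:30 at or after Ravi ends Mar 3 17:00 → clear.
Elena: starts Mar 5 02:30 at or after Ravi ends Mar 3 17:00 → clear.
Ingrid: starts Mar 5 06:45 at or after Ravi ends Mar 3 17:00 → clear.
Ravi overlaps Tariq.

No — it overlaps Tariq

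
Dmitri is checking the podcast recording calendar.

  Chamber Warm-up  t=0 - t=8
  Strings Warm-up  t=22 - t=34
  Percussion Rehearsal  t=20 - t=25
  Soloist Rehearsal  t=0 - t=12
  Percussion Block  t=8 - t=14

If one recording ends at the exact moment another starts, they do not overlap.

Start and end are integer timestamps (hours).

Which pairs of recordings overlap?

Check each pair: they overlap iff neither finishes before the other starts.
Sorted by start: Soloist Rehearsal, Chamber Warm-up, Percussion Block, Percussion Rehearsal, Strings Warm-up.
Chamber Warm-up starts before Soloist Rehearsal ends → Soloist Rehearsal and Chamber Warm-up overlap.
Percussion Block starts before Soloist Rehearsal ends → Soloist Rehearsal and Percussion Block overlap.
Percussion Rehearsal starts after Soloist Rehearsal ends — done with Soloist Rehearsal.
Percussion Block starts exactly when Chamber Warm-up ends (back-to-back, no overlap) — done with Chamber Warm-up.
Percussion Rehearsal starts after Percussion Block ends — done with Percussion Block.
Strings Warm-up starts before Percussion Rehearsal ends → Percussion Rehearsal and Strings Warm-up overlap.

Chamber Warm-up & Soloist Rehearsal, Percussion Block & Soloist Rehearsal, Percussion Rehearsal & Strings Warm-up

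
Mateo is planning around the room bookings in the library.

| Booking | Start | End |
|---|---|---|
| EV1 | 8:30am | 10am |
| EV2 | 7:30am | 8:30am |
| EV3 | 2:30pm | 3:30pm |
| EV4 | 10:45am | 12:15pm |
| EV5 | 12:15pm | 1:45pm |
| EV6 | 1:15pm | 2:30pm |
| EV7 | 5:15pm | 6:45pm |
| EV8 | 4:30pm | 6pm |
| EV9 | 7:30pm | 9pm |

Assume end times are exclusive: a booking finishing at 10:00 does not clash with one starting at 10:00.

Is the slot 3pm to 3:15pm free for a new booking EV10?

EV2: ends 8:30am at or before EV10 starts 3pm → clear.
EV1: ends 10am at or before EV10 starts 3pm → clear.
EV4: ends 12:15pm at or before EV10 starts 3pm → clear.
EV5: ends 1:45pm at or before EV10 starts 3pm → clear.
EV6: ends 2:30pm at or before EV10 starts 3pm → clear.
EV3: starts 2:30pm before EV10 ends 3:15pm, and ends 3:30pm after EV10 starts 3pm → overlap.
EV8: starts 4:30pm at or after EV10 ends 3:15pm → clear.
EV7: starts 5:15pm at or after EV10 ends 3:15pm → clear.
EV9: starts 7:30pm at or after EV10 ends 3:15pm → clear.
EV10 overlaps EV3.

No — it overlaps EV3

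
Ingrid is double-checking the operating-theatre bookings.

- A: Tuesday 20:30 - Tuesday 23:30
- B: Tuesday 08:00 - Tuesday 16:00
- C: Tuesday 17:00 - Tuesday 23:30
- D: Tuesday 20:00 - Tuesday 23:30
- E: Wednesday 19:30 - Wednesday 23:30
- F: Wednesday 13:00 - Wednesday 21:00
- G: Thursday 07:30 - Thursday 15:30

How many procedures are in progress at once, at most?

3

Sweep the timeline, counting +1 at each start and −1 at each end (ends before starts at a tie):
Tuesday 08:00 start B → 1
Tuesday 16:00 end B → 0
Tuesday 17:00 start C → 1
Tuesday 20:00 start D → 2
Tuesday 20:30 start A → 3
Tuesday 23:30 end A → 2
Tuesday 23:30 end C → 1
Tuesday 23:30 end D → 0
Wednesday 13:00 start F → 1
Wednesday 19:30 start E → 2
Wednesday 21:00 end F → 1
Wednesday 23:30 end E → 0
Thursday 07:30 start G → 1
Thursday 15:30 end G → 0
Peak is 3, at Tuesday 20:30 (A, C, D).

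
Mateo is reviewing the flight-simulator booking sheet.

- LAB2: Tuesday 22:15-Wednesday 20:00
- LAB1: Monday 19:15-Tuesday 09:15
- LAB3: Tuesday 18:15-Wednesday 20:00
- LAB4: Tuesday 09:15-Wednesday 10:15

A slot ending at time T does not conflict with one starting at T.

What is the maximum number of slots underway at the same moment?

Sort all start/end points and keep a running count:
Monday 19:15 start LAB1 → 1
Tuesday 09:15 end LAB1 → 0
Tuesday 09:15 start LAB4 → 1
Tuesday 18:15 start LAB3 → 2
Tuesday 22:15 start LAB2 → 3
Wednesday 10:15 end LAB4 → 2
Wednesday 20:00 end LAB2 → 1
Wednesday 20:00 end LAB3 → 0
Peak is 3, at Tuesday 22:15 (LAB2, LAB3, LAB4).

3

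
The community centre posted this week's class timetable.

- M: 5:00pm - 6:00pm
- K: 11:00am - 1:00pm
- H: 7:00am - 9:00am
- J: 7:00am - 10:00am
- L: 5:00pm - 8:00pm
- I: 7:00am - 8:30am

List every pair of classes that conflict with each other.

H & I, H & J, I & J, L & M

Sorted by start: H, I, J, K, L, M.
I starts before H ends → H and I overlap.
J starts before H ends → H and J overlap.
K starts after H ends, so H has no further overlaps.
J starts before I ends → I and J overlap.
K starts after I ends, so I has no further overlaps.
K starts after J ends, so J has no further overlaps.
L starts after K ends, so K has no further overlaps.
M starts before L ends → L and M overlap.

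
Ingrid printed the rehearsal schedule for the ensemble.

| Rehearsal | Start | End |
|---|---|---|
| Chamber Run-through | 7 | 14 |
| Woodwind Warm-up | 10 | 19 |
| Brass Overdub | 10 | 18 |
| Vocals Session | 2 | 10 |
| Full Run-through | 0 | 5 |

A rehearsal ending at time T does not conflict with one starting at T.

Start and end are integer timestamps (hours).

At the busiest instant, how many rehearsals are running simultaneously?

Sweep the timeline, counting +1 at each start and −1 at each end (ends before starts at a tie):
0 start Full Run-through → 1
2 start Vocals Session → 2
5 end Full Run-through → 1
7 start Chamber Run-through → 2
10 end Vocals Session → 1
10 start Brass Overdub → 2
10 start Woodwind Warm-up → 3
14 end Chamber Run-through → 2
18 end Brass Overdub → 1
19 end Woodwind Warm-up → 0
Peak is 3, at 10 (Brass Overdub, Chamber Run-through, Woodwind Warm-up).

3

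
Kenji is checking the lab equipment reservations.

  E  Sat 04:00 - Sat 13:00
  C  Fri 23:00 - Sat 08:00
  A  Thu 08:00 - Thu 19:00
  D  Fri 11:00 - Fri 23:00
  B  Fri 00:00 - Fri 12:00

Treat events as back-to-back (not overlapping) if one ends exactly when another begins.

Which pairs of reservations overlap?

B & D, C & E

Two intervals overlap when each starts before the other ends.
Sorted by start: A, B, D, C, E.
B starts after A ends, so A has no further overlaps.
D starts before B ends → B and D overlap.
C starts after B ends, so B has no further overlaps.
C starts exactly when D ends (back-to-back, no overlap), so D has no further overlaps.
E starts before C ends → C and E overlap.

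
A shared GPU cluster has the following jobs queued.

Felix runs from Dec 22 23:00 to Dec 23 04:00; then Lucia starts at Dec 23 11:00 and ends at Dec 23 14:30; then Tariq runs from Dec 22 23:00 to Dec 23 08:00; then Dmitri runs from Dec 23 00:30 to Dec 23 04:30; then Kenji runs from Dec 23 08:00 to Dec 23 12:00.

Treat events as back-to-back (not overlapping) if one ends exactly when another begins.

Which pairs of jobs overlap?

Two intervals overlap when each starts before the other ends.
Sorted by start: Felix, Tariq, Dmitri, Kenji, Lucia.
Tariq starts before Felix ends → Felix and Tariq overlap.
Dmitri starts before Felix ends → Felix and Dmitri overlap.
Kenji starts after Felix ends — done with Felix.
Dmitri starts before Tariq ends → Tariq and Dmitri overlap.
Kenji starts exactly when Tariq ends (back-to-back, no overlap) — done with Tariq.
Kenji starts after Dmitri ends — done with Dmitri.
Lucia starts before Kenji ends → Kenji and Lucia overlap.

Dmitri & Felix, Dmitri & Tariq, Felix & Tariq, Kenji & Lucia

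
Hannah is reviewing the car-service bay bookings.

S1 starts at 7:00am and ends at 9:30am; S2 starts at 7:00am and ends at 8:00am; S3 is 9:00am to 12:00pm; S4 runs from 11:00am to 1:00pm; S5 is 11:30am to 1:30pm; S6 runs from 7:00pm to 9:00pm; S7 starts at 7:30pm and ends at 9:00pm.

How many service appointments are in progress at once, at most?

3

Sort all start/end points and keep a running count:
7:00am start S1 → 1
7:00am start S2 → 2
8:00am end S2 → 1
9:00am start S3 → 2
9:30am end S1 → 1
11:00am start S4 → 2
11:30am start S5 → 3
12:00pm end S3 → 2
1:00pm end S4 → 1
1:30pm end S5 → 0
7:00pm start S6 → 1
7:30pm start S7 → 2
9:00pm end S6 → 1
9:00pm end S7 → 0
Peak is 3, at 11:30am (S3, S4, S5).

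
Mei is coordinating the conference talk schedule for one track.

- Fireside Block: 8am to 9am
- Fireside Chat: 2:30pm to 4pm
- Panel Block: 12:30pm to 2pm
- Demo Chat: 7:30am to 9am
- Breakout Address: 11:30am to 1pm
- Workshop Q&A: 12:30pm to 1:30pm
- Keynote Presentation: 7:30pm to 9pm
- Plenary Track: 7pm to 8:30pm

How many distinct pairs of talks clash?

Two intervals overlap when each starts before the other ends.
Sorted by start: Demo Chat, Fireside Block, Breakout Address, Panel Block, Workshop Q&A, Fireside Chat, Plenary Track, Keynote Presentation.
Fireside Block starts before Demo Chat ends → Demo Chat and Fireside Block overlap.
Breakout Address starts after Demo Chat ends — done with Demo Chat.
Breakout Address starts after Fireside Block ends — done with Fireside Block.
Panel Block starts before Breakout Address ends → Breakout Address and Panel Block overlap.
Workshop Q&A starts before Breakout Address ends → Breakout Address and Workshop Q&A overlap.
Fireside Chat starts after Breakout Address ends — done with Breakout Address.
Workshop Q&A starts before Panel Block ends → Panel Block and Workshop Q&A overlap.
Fireside Chat starts after Panel Block ends — done with Panel Block.
Fireside Chat starts after Workshop Q&A ends — done with Workshop Q&A.
Plenary Track starts after Fireside Chat ends — done with Fireside Chat.
Keynote Presentation starts before Plenary Track ends → Plenary Track and Keynote Presentation overlap.
Overlapping pairs: Breakout Address & Panel Block, Breakout Address & Workshop Q&A, Demo Chat & Fireside Block, Keynote Presentation & Plenary Track, Panel Block & Workshop Q&A — 5 in total.

5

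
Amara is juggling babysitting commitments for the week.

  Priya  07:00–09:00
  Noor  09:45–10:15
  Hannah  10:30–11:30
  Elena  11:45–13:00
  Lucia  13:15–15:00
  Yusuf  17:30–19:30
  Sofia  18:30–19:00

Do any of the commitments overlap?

Sorted by start: Priya, Noor, Hannah, Elena, Lucia, Yusuf, Sofia.
Noor starts after Priya ends, so Priya has no further overlaps.
Hannah starts after Noor ends, so Noor has no further overlaps.
Elena starts after Hannah ends, so Hannah has no further overlaps.
Lucia starts after Elena ends, so Elena has no further overlaps.
Yusuf starts after Lucia ends, so Lucia has no further overlaps.
Sofia starts before Yusuf ends → Yusuf and Sofia overlap.
That's a conflict, so the schedule is not conflict-free.

Yes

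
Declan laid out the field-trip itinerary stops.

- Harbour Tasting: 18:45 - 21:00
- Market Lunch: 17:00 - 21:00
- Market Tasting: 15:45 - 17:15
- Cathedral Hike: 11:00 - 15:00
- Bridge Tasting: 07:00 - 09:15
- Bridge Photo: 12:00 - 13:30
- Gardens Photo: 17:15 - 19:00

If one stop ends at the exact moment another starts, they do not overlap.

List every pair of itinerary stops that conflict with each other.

Bridge Photo & Cathedral Hike, Gardens Photo & Harbour Tasting, Gardens Photo & Market Lunch, Harbour Tasting & Market Lunch, Market Lunch & Market Tasting

Sorted by start: Bridge Tasting, Cathedral Hike, Bridge Photo, Market Tasting, Market Lunch, Gardens Photo, Harbour Tasting.
Cathedral Hike starts after Bridge Tasting ends; Bridge Tasting is clear from here.
Bridge Photo starts before Cathedral Hike ends → Cathedral Hike and Bridge Photo overlap.
Market Tasting starts after Cathedral Hike ends; Cathedral Hike is clear from here.
Market Tasting starts after Bridge Photo ends; Bridge Photo is clear from here.
Market Lunch starts before Market Tasting ends → Market Tasting and Market Lunch overlap.
Gardens Photo starts exactly when Market Tasting ends (back-to-back, no overlap); Market Tasting is clear from here.
Gardens Photo starts before Market Lunch ends → Market Lunch and Gardens Photo overlap.
Harbour Tasting starts before Market Lunch ends → Market Lunch and Harbour Tasting overlap.
Harbour Tasting starts before Gardens Photo ends → Gardens Photo and Harbour Tasting overlap.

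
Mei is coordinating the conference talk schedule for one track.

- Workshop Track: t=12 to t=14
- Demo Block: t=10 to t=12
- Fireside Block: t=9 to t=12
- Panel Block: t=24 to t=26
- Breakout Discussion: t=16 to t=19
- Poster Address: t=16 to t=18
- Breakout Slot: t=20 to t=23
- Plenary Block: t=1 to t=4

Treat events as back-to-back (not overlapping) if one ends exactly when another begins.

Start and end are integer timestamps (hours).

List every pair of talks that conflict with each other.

Breakout Discussion & Poster Address, Demo Block & Fireside Block

Sorted by start: Plenary Block, Fireside Block, Demo Block, Workshop Track, Poster Address, Breakout Discussion, Breakout Slot, Panel Block.
Fireside Block starts after Plenary Block ends, so nothing later overlaps Plenary Block either.
Demo Block starts before Fireside Block ends → Fireside Block and Demo Block overlap.
Workshop Track starts exactly when Fireside Block ends (back-to-back, no overlap), so nothing later overlaps Fireside Block either.
Workshop Track starts exactly when Demo Block ends (back-to-back, no overlap), so nothing later overlaps Demo Block either.
Poster Address starts after Workshop Track ends, so nothing later overlaps Workshop Track either.
Breakout Discussion starts before Poster Address ends → Poster Address and Breakout Discussion overlap.
Breakout Slot starts after Poster Address ends, so nothing later overlaps Poster Address either.
Breakout Slot starts after Breakout Discussion ends, so nothing later overlaps Breakout Discussion either.
Panel Block starts after Breakout Slot ends.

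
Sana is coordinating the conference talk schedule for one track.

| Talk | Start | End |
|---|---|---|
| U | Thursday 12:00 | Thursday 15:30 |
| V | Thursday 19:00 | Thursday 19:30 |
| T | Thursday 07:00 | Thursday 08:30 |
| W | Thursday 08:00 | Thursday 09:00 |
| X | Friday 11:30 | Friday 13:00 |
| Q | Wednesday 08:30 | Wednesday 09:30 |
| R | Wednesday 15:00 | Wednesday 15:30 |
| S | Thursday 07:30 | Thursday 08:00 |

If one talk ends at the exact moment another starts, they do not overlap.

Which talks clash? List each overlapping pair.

Sorted by start: Q, R, T, S, W, U, V, X.
R starts after Q ends, so Q has no further overlaps.
T starts after R ends, so R has no further overlaps.
S starts before T ends → T and S overlap.
W starts before T ends → T and W overlap.
U starts after T ends, so T has no further overlaps.
W starts exactly when S ends (back-to-back, no overlap), so S has no further overlaps.
U starts after W ends, so W has no further overlaps.
V starts after U ends, so U has no further overlaps.
X starts after V ends.

S & T, T & W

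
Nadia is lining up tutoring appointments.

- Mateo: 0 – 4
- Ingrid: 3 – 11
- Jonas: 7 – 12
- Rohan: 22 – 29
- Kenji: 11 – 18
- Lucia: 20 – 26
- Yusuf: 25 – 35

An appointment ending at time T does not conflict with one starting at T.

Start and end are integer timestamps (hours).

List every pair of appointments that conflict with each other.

Ingrid & Jonas, Ingrid & Mateo, Jonas & Kenji, Lucia & Rohan, Lucia & Yusuf, Rohan & Yusuf

Sorted by start: Mateo, Ingrid, Jonas, Kenji, Lucia, Rohan, Yusuf.
Ingrid starts before Mateo ends → Mateo and Ingrid overlap.
Jonas starts after Mateo ends, so Mateo has no further overlaps.
Jonas starts before Ingrid ends → Ingrid and Jonas overlap.
Kenji starts exactly when Ingrid ends (back-to-back, no overlap), so Ingrid has no further overlaps.
Kenji starts before Jonas ends → Jonas and Kenji overlap.
Lucia starts after Jonas ends, so Jonas has no further overlaps.
Lucia starts after Kenji ends, so Kenji has no further overlaps.
Rohan starts before Lucia ends → Lucia and Rohan overlap.
Yusuf starts before Lucia ends → Lucia and Yusuf overlap.
Yusuf starts before Rohan ends → Rohan and Yusuf overlap.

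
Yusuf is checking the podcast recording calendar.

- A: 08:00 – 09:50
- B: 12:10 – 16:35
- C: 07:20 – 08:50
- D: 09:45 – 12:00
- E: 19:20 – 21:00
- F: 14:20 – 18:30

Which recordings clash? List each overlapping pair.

Sorted by start: C, A, D, B, F, E.
A starts before C ends → C and A overlap.
D starts after C ends, so C has no further overlaps.
D starts before A ends → A and D overlap.
B starts after A ends, so A has no further overlaps.
B starts after D ends, so D has no further overlaps.
F starts before B ends → B and F overlap.
E starts after B ends.
E starts after F ends.

A & C, A & D, B & F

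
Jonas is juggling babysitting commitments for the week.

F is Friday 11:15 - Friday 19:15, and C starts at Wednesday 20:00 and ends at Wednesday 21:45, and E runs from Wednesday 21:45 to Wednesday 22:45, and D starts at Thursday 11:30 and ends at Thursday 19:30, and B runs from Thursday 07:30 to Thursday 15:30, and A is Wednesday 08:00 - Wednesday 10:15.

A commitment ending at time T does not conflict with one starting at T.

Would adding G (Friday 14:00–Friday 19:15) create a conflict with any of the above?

A: ends Wednesday 10:15 at or before G starts Friday 14:00 → clear.
C: ends Wednesday 21:45 at or before G starts Friday 14:00 → clear.
E: ends Wednesday 22:45 at or before G starts Friday 14:00 → clear.
B: ends Thursday 15:30 at or before G starts Friday 14:00 → clear.
D: ends Thursday 19:30 at or before G starts Friday 14:00 → clear.
F: starts Friday 11:15 before G ends Friday 19:15, and ends Friday 19:15 after G starts Friday 14:00 → overlap.
G overlaps F.

Yes — it overlaps F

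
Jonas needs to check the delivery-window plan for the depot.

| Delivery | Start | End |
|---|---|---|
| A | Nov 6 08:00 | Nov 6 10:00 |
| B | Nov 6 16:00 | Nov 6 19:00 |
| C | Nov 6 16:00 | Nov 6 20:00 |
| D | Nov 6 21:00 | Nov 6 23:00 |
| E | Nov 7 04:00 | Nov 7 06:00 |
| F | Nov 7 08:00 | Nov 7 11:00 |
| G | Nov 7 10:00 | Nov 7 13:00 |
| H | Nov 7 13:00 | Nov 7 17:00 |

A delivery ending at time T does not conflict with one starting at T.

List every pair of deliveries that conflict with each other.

B & C, F & G

Sorted by start: A, B, C, D, E, F, G, H.
B starts after A ends, so nothing later overlaps A either.
C starts before B ends → B and C overlap.
D starts after B ends, so nothing later overlaps B either.
D starts after C ends, so nothing later overlaps C either.
E starts after D ends, so nothing later overlaps D either.
F starts after E ends, so nothing later overlaps E either.
G starts before F ends → F and G overlap.
H starts after F ends.
H starts exactly when G ends (back-to-back, no overlap).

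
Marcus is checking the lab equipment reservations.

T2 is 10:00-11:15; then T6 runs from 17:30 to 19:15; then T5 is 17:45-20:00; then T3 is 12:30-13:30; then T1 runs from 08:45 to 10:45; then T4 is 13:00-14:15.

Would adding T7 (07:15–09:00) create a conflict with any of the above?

T1: starts 08:45 before T7 ends 09:00, and ends 10:45 after T7 starts 07:15 → overlap.
T2: starts 10:00 at or after T7 ends 09:00 → clear.
T3: starts 12:30 at or after T7 ends 09:00 → clear.
T4: starts 13:00 at or after T7 ends 09:00 → clear.
T6: starts 17:30 at or after T7 ends 09:00 → clear.
T5: starts 17:45 at or after T7 ends 09:00 → clear.
T7 overlaps T1.

Yes — it overlaps T1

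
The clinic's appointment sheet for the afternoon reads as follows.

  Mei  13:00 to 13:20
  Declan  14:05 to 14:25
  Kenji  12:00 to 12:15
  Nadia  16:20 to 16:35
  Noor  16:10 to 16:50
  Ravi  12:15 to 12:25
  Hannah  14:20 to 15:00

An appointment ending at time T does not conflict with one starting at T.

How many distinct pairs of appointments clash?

2

Sorted by start: Kenji, Ravi, Mei, Declan, Hannah, Noor, Nadia.
Ravi starts exactly when Kenji ends (back-to-back, no overlap), so nothing later overlaps Kenji either.
Mei starts after Ravi ends, so nothing later overlaps Ravi either.
Declan starts after Mei ends, so nothing later overlaps Mei either.
Hannah starts before Declan ends → Declan and Hannah overlap.
Noor starts after Declan ends, so nothing later overlaps Declan either.
Noor starts after Hannah ends, so nothing later overlaps Hannah either.
Nadia starts before Noor ends → Noor and Nadia overlap.
Overlapping pairs: Declan & Hannah, Nadia & Noor — 2 in total.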